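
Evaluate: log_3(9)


We need the exponent such that 3^? = 9
3^2 = 9
Therefore log_3(9) = 2

2


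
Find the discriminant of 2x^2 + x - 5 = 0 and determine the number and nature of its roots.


For ax^2 + bx + c = 0, discriminant D = b^2 - 4ac
Here a = 2, b = 1, c = -5
D = (1)^2 - 4(2)(-5) = 1 + 40 = 41

D = 41 > 0 but not a perfect square
The equation has 2 distinct real irrational roots.

Discriminant = 41, 2 distinct real irrational roots


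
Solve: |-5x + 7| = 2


An absolute value equation |expr| = 2 gives two cases:
Case 1: -5x + 7 = 2
  -5x = -5, so x = 1
Case 2: -5x + 7 = -2
  -5x = -9, so x = 9/5

x = 1, x = 9/5


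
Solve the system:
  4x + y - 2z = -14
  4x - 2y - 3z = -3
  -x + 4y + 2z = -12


Using Cramer's rule. Expand each determinant along the first row.
D  = 4*[(-2)*2 - (-3)*4] - 1*[4*2 - (-3)*(-1)] + (-2)*[4*4 - (-2)*(-1)]
  = 4*(8) - 1*(5) + (-2)*(14) = -1
Dx = (-14)*[(-2)*2 - (-3)*4] - 1*[(-3)*2 - (-3)*(-12)] + (-2)*[(-3)*4 - (-2)*(-12)]
  = (-14)*(8) - 1*(-42) + (-2)*(-36) = 2
Dy = 4*[(-3)*2 - (-3)*(-12)] - (-14)*[4*2 - (-3)*(-1)] + (-2)*[4*(-12) - (-3)*(-1)]
  = 4*(-42) - (-14)*(5) + (-2)*(-51) = 4
Dz = 4*[(-2)*(-12) - (-3)*4] - 1*[4*(-12) - (-3)*(-1)] + (-14)*[4*4 - (-2)*(-1)]
  = 4*(36) - 1*(-51) + (-14)*(14) = -1
x = Dx/D = 2/-1 = -2, y = Dy/D = 4/-1 = -4, z = Dz/D = -1/-1 = 1
Check eq1: (4)(-2) + (1)(-4) + (-2)(1) = -14 = -14 ✓
Check eq2: (4)(-2) + (-2)(-4) + (-3)(1) = -3 = -3 ✓
Check eq3: (-1)(-2) + (4)(-4) + (2)(1) = -12 = -12 ✓

x = -2, y = -4, z = 1


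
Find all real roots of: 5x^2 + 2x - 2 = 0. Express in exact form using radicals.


Using the quadratic formula: x = (-b ± sqrt(b^2 - 4ac)) / (2a)
Here a = 5, b = 2, c = -2
Discriminant = b^2 - 4ac = 2^2 - 4(5)(-2) = 4 + 40 = 44
Since discriminant = 44 > 0, there are two real roots.
x = (-2 ± 2*sqrt(11)) / 10
Simplifying: x = (-1 ± sqrt(11)) / 5
Numerically: x ≈ 0.4633 or x ≈ -0.8633

x = (-1 + sqrt(11)) / 5 or x = (-1 - sqrt(11)) / 5


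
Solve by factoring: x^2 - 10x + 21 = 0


We need two numbers that multiply to 21 and add to -10.
Those numbers are -3 and -7 (since (-3) * (-7) = 21 and (-3) + (-7) = -10).
So x^2 - 10x + 21 = (x - 3)(x - 7) = 0
Setting each factor to zero: x = 3 or x = 7

x = 3, x = 7


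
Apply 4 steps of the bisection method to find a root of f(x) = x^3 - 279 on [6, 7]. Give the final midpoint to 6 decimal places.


f(x) = x^3 - 279
f(6) = -63 < 0
f(7) = 64 > 0

Step 1: midpoint = (6.000000 + 7.000000)/2 = 6.500000
  f(6.500000) = -4.375000
  f(mid) < 0, so root is in [6.500000, 7.000000]

Step 2: midpoint = (6.500000 + 7.000000)/2 = 6.750000
  f(6.750000) = 28.546875
  f(mid) > 0, so root is in [6.500000, 6.750000]

Step 3: midpoint = (6.500000 + 6.750000)/2 = 6.625000
  f(6.625000) = 11.775391
  f(mid) > 0, so root is in [6.500000, 6.625000]

Step 4: midpoint = (6.500000 + 6.625000)/2 = 6.562500
  f(6.562500) = 3.623291
  f(mid) > 0, so root is in [6.500000, 6.562500]

midpoint = 6.562500


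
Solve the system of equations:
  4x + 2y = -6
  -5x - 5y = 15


Using Cramer's rule:
Determinant D = (4)(-5) - (-5)(2) = -20 + 10 = -10
Dx = (-6)(-5) - (15)(2) = 30 - 30 = 0
Dy = (4)(15) - (-5)(-6) = 60 - 30 = 30
x = Dx/D = 0/-10 = 0
y = Dy/D = 30/-10 = -3

x = 0, y = -3


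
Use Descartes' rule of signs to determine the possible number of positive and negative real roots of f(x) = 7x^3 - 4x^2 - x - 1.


Descartes' rule of signs:

For positive roots, count sign changes in f(x) = 7x^3 - 4x^2 - x - 1:
Signs of coefficients: +, -, -, -
Number of sign changes: 1
Possible positive real roots: 1

For negative roots, examine f(-x) = -7x^3 - 4x^2 + x - 1:
Signs of coefficients: -, -, +, -
Number of sign changes: 2
Possible negative real roots: 2, 0

Positive roots: 1; Negative roots: 2 or 0


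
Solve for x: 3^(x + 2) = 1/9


Express both sides with the same base.
1/9 = 3^(-2)
Since the bases match, equate exponents: x + 2 = -2
So x = -2 - (2) = -4

x = -4


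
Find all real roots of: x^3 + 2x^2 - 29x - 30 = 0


Let p(x) = x^3 + 2x^2 - 29x - 30. By the rational root theorem (leading coefficient 1), any rational root is an integer divisor of 30: try ±1, ±2, ... in turn.
Test x = 1: value = -56 ≠ 0.
Test x = -1: value = 0 ✓, so (x + 1) is a factor.
Synthetic division by (x + 1): bring down 1; 1(-1) + 2 = 1; 1(-1) - 29 = -30; (-30)(-1) - 30 = 0 → quotient x^2 + x - 30, remainder 0.
Solve the quadratic x^2 + x - 30 = 0: discriminant = 1^2 - 4(1)(-30) = 1 + 120 = 121.
sqrt(121) = 11, so x = (-1 ± 11)/2: x = 5 or x = -6.

x = -6, x = -1, x = 5


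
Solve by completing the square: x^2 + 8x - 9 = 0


Start: x^2 + 8x - 9 = 0
Move constant: x^2 + 8x = 9
Half of 8 is 4, squared is 16
Add 16 to both sides: x^2 + 8x + 16 = 25
(x + 4)^2 = 25
x + 4 = ±5
x = -4 + 5 = 1 or x = -4 - 5 = -9

x = -9, x = 1


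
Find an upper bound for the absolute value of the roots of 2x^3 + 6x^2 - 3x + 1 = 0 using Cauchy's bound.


Cauchy's bound: all roots r satisfy |r| <= 1 + max(|a_i/a_n|) for i = 0,...,n-1
where a_n is the leading coefficient.

Coefficients: [2, 6, -3, 1]
Leading coefficient a_n = 2
Ratios |a_i/a_n|: 3, 3/2, 1/2
Maximum ratio: 3
Cauchy's bound: |r| <= 1 + 3 = 4

Upper bound = 4


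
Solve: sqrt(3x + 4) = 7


Square both sides: 3x + 4 = 7^2 = 49
3x = 49 - 4 = 45
x = 15
Check: sqrt(3*15 + 4) = sqrt(49) = 7 ✓

x = 15


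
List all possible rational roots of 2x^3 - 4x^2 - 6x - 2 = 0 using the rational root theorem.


Rational root theorem: possible roots are ±p/q where:
  p divides the constant term (-2): p ∈ {1, 2}
  q divides the leading coefficient (2): q ∈ {1, 2}

All possible rational roots: -2, -1, -1/2, 1/2, 1, 2

-2, -1, -1/2, 1/2, 1, 2


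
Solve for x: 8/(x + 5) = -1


Multiply both sides by (x + 5): 8 = -1(x + 5)
Distribute: 8 = -x - 5
-x = 8 + 5 = 13
x = -13

x = -13


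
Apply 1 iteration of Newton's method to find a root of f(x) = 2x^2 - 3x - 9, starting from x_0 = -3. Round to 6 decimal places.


Newton's method: x_(n+1) = x_n - f(x_n)/f'(x_n)
f(x) = 2x^2 - 3x - 9
f'(x) = 4x - 3

Iteration 1:
  f(-3.000000) = 18.000000
  f'(-3.000000) = -15.000000
  x_1 = -3.000000 - (18.000000)/(-15.000000) = -1.800000

x_1 = -1.800000


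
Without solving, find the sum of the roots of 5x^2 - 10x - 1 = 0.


By Vieta's formulas for ax^2 + bx + c = 0:
  Sum of roots = -b/a
  Product of roots = c/a

Here a = 5, b = -10, c = -1
Sum = -(-10)/5 = 2
Product = -1/5 = -1/5

Sum = 2


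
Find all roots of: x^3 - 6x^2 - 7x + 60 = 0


Let p(x) = x^3 - 6x^2 - 7x + 60. By the rational root theorem (leading coefficient 1), any rational root is an integer divisor of 60: try ±1, ±2, ... in turn.
Test x = 1: value = 48 ≠ 0.
Test x = -1: value = 60 ≠ 0.
Test x = 2: value = 30 ≠ 0.
Test x = -2: value = 42 ≠ 0.
Test x = 3: value = 12 ≠ 0.
Test x = -3: value = 0 ✓, so (x + 3) is a factor.
Synthetic division by (x + 3): bring down 1; 1(-3) - 6 = -9; (-9)(-3) - 7 = 20; 20(-3) + 60 = 0 → quotient x^2 - 9x + 20, remainder 0.
Solve the quadratic x^2 - 9x + 20 = 0: discriminant = (-9)^2 - 4(1)(20) = 81 - 80 = 1.
sqrt(1) = 1, so x = (9 ± 1)/2: x = 5 or x = 4.
Collecting all roots found:

x = -3, x = 4, x = 5


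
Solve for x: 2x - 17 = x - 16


Starting with: 2x - 17 = x - 16
Move all x terms to left: (2 - 1)x = -16 + 17
Simplify: x = 1
Divide both sides by 1: x = 1

x = 1


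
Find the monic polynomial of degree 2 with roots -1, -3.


A monic polynomial with roots -1, -3 is:
p(x) = (x + 1)(x + 3)
After multiplying by (x + 1): x + 1
After multiplying by (x + 3): x^2 + 4x + 3

x^2 + 4x + 3


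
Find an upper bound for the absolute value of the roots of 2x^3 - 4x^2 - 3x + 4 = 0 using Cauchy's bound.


Cauchy's bound: all roots r satisfy |r| <= 1 + max(|a_i/a_n|) for i = 0,...,n-1
where a_n is the leading coefficient.

Coefficients: [2, -4, -3, 4]
Leading coefficient a_n = 2
Ratios |a_i/a_n|: 2, 3/2, 2
Maximum ratio: 2
Cauchy's bound: |r| <= 1 + 2 = 3

Upper bound = 3


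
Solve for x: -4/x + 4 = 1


Subtract 4 from both sides: -4/x = -3
Multiply both sides by x: -4 = -3 * x
Divide by -3: x = 4/3

x = 4/3


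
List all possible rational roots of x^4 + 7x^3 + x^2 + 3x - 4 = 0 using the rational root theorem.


Rational root theorem: possible roots are ±p/q where:
  p divides the constant term (-4): p ∈ {1, 2, 4}
  q divides the leading coefficient (1): q ∈ {1}

All possible rational roots: -4, -2, -1, 1, 2, 4

-4, -2, -1, 1, 2, 4


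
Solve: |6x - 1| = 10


An absolute value equation |expr| = 10 gives two cases:
Case 1: 6x - 1 = 10
  6x = 11, so x = 11/6
Case 2: 6x - 1 = -10
  6x = -9, so x = -3/2

x = -3/2, x = 11/6


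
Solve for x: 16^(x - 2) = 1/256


Express both sides with the same base.
1/256 = 16^(-2)
Since the bases match, equate exponents: x - 2 = -2
So x = -2 - (-2) = 0

x = 0


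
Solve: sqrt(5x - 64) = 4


Square both sides: 5x - 64 = 4^2 = 16
5x = 16 + 64 = 80
x = 16
Check: sqrt(5*16 - 64) = sqrt(16) = 4 ✓

x = 16


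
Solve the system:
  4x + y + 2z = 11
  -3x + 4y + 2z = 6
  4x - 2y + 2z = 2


Using Cramer's rule. Expand each determinant along the first row.
D  = 4*[4*2 - 2*(-2)] - 1*[(-3)*2 - 2*4] + 2*[(-3)*(-2) - 4*4]
  = 4*(12) - 1*(-14) + 2*(-10) = 42
Dx = 11*[4*2 - 2*(-2)] - 1*[6*2 - 2*2] + 2*[6*(-2) - 4*2]
  = 11*(12) - 1*(8) + 2*(-20) = 84
Dy = 4*[6*2 - 2*2] - 11*[(-3)*2 - 2*4] + 2*[(-3)*2 - 6*4]
  = 4*(8) - 11*(-14) + 2*(-30) = 126
Dz = 4*[4*2 - 6*(-2)] - 1*[(-3)*2 - 6*4] + 11*[(-3)*(-2) - 4*4]
  = 4*(20) - 1*(-30) + 11*(-10) = 0
x = Dx/D = 84/42 = 2, y = Dy/D = 126/42 = 3, z = Dz/D = 0/42 = 0
Check eq1: (4)(2) + (1)(3) + (2)(0) = 11 = 11 ✓
Check eq2: (-3)(2) + (4)(3) + (2)(0) = 6 = 6 ✓
Check eq3: (4)(2) + (-2)(3) + (2)(0) = 2 = 2 ✓

x = 2, y = 3, z = 0


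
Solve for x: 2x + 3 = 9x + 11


Starting with: 2x + 3 = 9x + 11
Move all x terms to left: (2 - 9)x = 11 - 3
Simplify: -7x = 8
Divide both sides by -7: x = -8/7

x = -8/7


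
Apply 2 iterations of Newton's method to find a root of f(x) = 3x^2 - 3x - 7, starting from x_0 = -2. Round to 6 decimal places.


Newton's method: x_(n+1) = x_n - f(x_n)/f'(x_n)
f(x) = 3x^2 - 3x - 7
f'(x) = 6x - 3

Iteration 1:
  f(-2.000000) = 11.000000
  f'(-2.000000) = -15.000000
  x_1 = -2.000000 - (11.000000)/(-15.000000) = -1.266667

Iteration 2:
  f(-1.266667) = 1.613333
  f'(-1.266667) = -10.600000
  x_2 = -1.266667 - (1.613333)/(-10.600000) = -1.114465

x_2 = -1.114465


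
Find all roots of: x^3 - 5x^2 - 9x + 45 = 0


Let p(x) = x^3 - 5x^2 - 9x + 45. By the rational root theorem (leading coefficient 1), any rational root is an integer divisor of 45: try ±1, ±2, ... in turn.
Test x = 1: value = 32 ≠ 0.
Test x = -1: value = 48 ≠ 0.
Test x = 3: value = 0 ✓, so (x - 3) is a factor.
Synthetic division by (x - 3): bring down 1; 1(3) - 5 = -2; (-2)(3) - 9 = -15; (-15)(3) + 45 = 0 → quotient x^2 - 2x - 15, remainder 0.
Solve the quadratic x^2 - 2x - 15 = 0: discriminant = (-2)^2 - 4(1)(-15) = 4 + 60 = 64.
sqrt(64) = 8, so x = (2 ± 8)/2: x = 5 or x = -3.
Collecting all roots found:

x = -3, x = 3, x = 5


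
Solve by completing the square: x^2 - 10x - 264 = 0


Start: x^2 - 10x - 264 = 0
Move constant: x^2 - 10x = 264
Half of -10 is -5, squared is 25
Add 25 to both sides: x^2 - 10x + 25 = 289
(x - 5)^2 = 289
x - 5 = ±17
x = 5 + 17 = 22 or x = 5 - 17 = -12

x = -12, x = 22


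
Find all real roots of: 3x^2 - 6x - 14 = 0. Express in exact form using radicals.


Using the quadratic formula: x = (-b ± sqrt(b^2 - 4ac)) / (2a)
Here a = 3, b = -6, c = -14
Discriminant = b^2 - 4ac = (-6)^2 - 4(3)(-14) = 36 + 168 = 204
Since discriminant = 204 > 0, there are two real roots.
x = (6 ± 2*sqrt(51)) / 6
Simplifying: x = (3 ± sqrt(51)) / 3
Numerically: x ≈ 3.3805 or x ≈ -1.3805

x = (3 + sqrt(51)) / 3 or x = (3 - sqrt(51)) / 3


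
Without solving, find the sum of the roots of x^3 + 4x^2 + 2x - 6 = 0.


By Vieta's formulas for x^3 + bx^2 + cx + d = 0:
  r1 + r2 + r3 = -b/a = -4
  r1*r2 + r1*r3 + r2*r3 = c/a = 2
  r1*r2*r3 = -d/a = 6


Sum = -4


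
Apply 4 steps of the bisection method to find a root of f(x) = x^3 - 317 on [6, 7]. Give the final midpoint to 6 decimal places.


f(x) = x^3 - 317
f(6) = -101 < 0
f(7) = 26 > 0

Step 1: midpoint = (6.000000 + 7.000000)/2 = 6.500000
  f(6.500000) = -42.375000
  f(mid) < 0, so root is in [6.500000, 7.000000]

Step 2: midpoint = (6.500000 + 7.000000)/2 = 6.750000
  f(6.750000) = -9.453125
  f(mid) < 0, so root is in [6.750000, 7.000000]

Step 3: midpoint = (6.750000 + 7.000000)/2 = 6.875000
  f(6.875000) = 7.951172
  f(mid) > 0, so root is in [6.750000, 6.875000]

Step 4: midpoint = (6.750000 + 6.875000)/2 = 6.812500
  f(6.812500) = -0.830811
  f(mid) < 0, so root is in [6.812500, 6.875000]

midpoint = 6.812500


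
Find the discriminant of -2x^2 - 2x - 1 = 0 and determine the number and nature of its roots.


For ax^2 + bx + c = 0, discriminant D = b^2 - 4ac
Here a = -2, b = -2, c = -1
D = (-2)^2 - 4(-2)(-1) = 4 - 8 = -4

D = -4 < 0
The equation has no real roots (2 complex conjugate roots).

Discriminant = -4, no real roots (2 complex conjugate roots)


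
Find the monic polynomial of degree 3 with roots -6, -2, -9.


A monic polynomial with roots -6, -2, -9 is:
p(x) = (x + 6)(x + 2)(x + 9)
After multiplying by (x + 6): x + 6
After multiplying by (x + 2): x^2 + 8x + 12
After multiplying by (x + 9): x^3 + 17x^2 + 84x + 108

x^3 + 17x^2 + 84x + 108


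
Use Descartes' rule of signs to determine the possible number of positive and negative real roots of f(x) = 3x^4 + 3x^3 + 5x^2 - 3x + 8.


Descartes' rule of signs:

For positive roots, count sign changes in f(x) = 3x^4 + 3x^3 + 5x^2 - 3x + 8:
Signs of coefficients: +, +, +, -, +
Number of sign changes: 2
Possible positive real roots: 2, 0

For negative roots, examine f(-x) = 3x^4 - 3x^3 + 5x^2 + 3x + 8:
Signs of coefficients: +, -, +, +, +
Number of sign changes: 2
Possible negative real roots: 2, 0

Positive roots: 2 or 0; Negative roots: 2 or 0


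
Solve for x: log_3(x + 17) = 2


Convert to exponential form: x + 17 = 3^2 = 9
x = 9 - 17 = -8
Check: log_3(-8 + 17) = log_3(9) = log_3(9) = 2 ✓

x = -8


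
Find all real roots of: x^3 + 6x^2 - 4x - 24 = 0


Let p(x) = x^3 + 6x^2 - 4x - 24. By the rational root theorem (leading coefficient 1), any rational root is an integer divisor of 24: try ±1, ±2, ... in turn.
Test x = 1: value = -21 ≠ 0.
Test x = -1: value = -15 ≠ 0.
Test x = 2: value = 0 ✓, so (x - 2) is a factor.
Synthetic division by (x - 2): bring down 1; 1(2) + 6 = 8; 8(2) - 4 = 12; 12(2) - 24 = 0 → quotient x^2 + 8x + 12, remainder 0.
Solve the quadratic x^2 + 8x + 12 = 0: discriminant = 8^2 - 4(1)(12) = 64 - 48 = 16.
sqrt(16) = 4, so x = (-8 ± 4)/2: x = -2 or x = -6.

x = -6, x = -2, x = 2


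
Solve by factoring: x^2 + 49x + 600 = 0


We need two numbers that multiply to 600 and add to 49.
Those numbers are 24 and 25 (since 24 * 25 = 600 and 24 + 25 = 49).
So x^2 + 49x + 600 = (x + 24)(x + 25) = 0
Setting each factor to zero: x = -24 or x = -25

x = -25, x = -24


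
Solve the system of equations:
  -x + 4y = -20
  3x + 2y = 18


Using Cramer's rule:
Determinant D = (-1)(2) - (3)(4) = -2 - 12 = -14
Dx = (-20)(2) - (18)(4) = -40 - 72 = -112
Dy = (-1)(18) - (3)(-20) = -18 + 60 = 42
x = Dx/D = -112/-14 = 8
y = Dy/D = 42/-14 = -3

x = 8, y = -3


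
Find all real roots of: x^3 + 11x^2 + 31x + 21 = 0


Let p(x) = x^3 + 11x^2 + 31x + 21. By the rational root theorem (leading coefficient 1), any rational root is an integer divisor of 21: try ±1, ±2, ... in turn.
Test x = 1: value = 64 ≠ 0.
Test x = -1: value = 0 ✓, so (x + 1) is a factor.
Synthetic division by (x + 1): bring down 1; 1(-1) + 11 = 10; 10(-1) + 31 = 21; 21(-1) + 21 = 0 → quotient x^2 + 10x + 21, remainder 0.
Solve the quadratic x^2 + 10x + 21 = 0: discriminant = 10^2 - 4(1)(21) = 100 - 84 = 16.
sqrt(16) = 4, so x = (-10 ± 4)/2: x = -3 or x = -7.

x = -7, x = -3, x = -1


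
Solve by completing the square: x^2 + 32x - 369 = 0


Start: x^2 + 32x - 369 = 0
Move constant: x^2 + 32x = 369
Half of 32 is 16, squared is 256
Add 256 to both sides: x^2 + 32x + 256 = 625
(x + 16)^2 = 625
x + 16 = ±25
x = -16 + 25 = 9 or x = -16 - 25 = -41

x = -41, x = 9


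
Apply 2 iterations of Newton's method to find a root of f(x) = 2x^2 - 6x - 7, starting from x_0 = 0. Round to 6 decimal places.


Newton's method: x_(n+1) = x_n - f(x_n)/f'(x_n)
f(x) = 2x^2 - 6x - 7
f'(x) = 4x - 6

Iteration 1:
  f(0.000000) = -7.000000
  f'(0.000000) = -6.000000
  x_1 = 0.000000 - (-7.000000)/(-6.000000) = -1.166667

Iteration 2:
  f(-1.166667) = 2.722222
  f'(-1.166667) = -10.666667
  x_2 = -1.166667 - (2.722222)/(-10.666667) = -0.911458

x_2 = -0.911458


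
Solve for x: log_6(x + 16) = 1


Convert to exponential form: x + 16 = 6^1 = 6
x = 6 - 16 = -10
Check: log_6(-10 + 16) = log_6(6) = log_6(6) = 1 ✓

x = -10


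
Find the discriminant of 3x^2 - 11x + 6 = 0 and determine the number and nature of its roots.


For ax^2 + bx + c = 0, discriminant D = b^2 - 4ac
Here a = 3, b = -11, c = 6
D = (-11)^2 - 4(3)(6) = 121 - 72 = 49

D = 49 > 0 and is a perfect square (sqrt = 7)
The equation has 2 distinct real rational roots.

Discriminant = 49, 2 distinct real rational roots


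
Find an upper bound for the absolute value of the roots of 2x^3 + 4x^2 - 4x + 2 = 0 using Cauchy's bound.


Cauchy's bound: all roots r satisfy |r| <= 1 + max(|a_i/a_n|) for i = 0,...,n-1
where a_n is the leading coefficient.

Coefficients: [2, 4, -4, 2]
Leading coefficient a_n = 2
Ratios |a_i/a_n|: 2, 2, 1
Maximum ratio: 2
Cauchy's bound: |r| <= 1 + 2 = 3

Upper bound = 3


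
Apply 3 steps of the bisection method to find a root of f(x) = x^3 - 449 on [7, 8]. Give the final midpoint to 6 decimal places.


f(x) = x^3 - 449
f(7) = -106 < 0
f(8) = 63 > 0

Step 1: midpoint = (7.000000 + 8.000000)/2 = 7.500000
  f(7.500000) = -27.125000
  f(mid) < 0, so root is in [7.500000, 8.000000]

Step 2: midpoint = (7.500000 + 8.000000)/2 = 7.750000
  f(7.750000) = 16.484375
  f(mid) > 0, so root is in [7.500000, 7.750000]

Step 3: midpoint = (7.500000 + 7.750000)/2 = 7.625000
  f(7.625000) = -5.677734
  f(mid) < 0, so root is in [7.625000, 7.750000]

midpoint = 7.625000


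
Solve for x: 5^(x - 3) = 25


Express both sides with the same base.
25 = 5^2
Since the bases match, equate exponents: x - 3 = 2
So x = 2 - (-3) = 5

x = 5


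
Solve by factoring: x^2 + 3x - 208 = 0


We need two numbers that multiply to -208 and add to 3.
Those numbers are -13 and 16 (since (-13) * 16 = -208 and (-13) + 16 = 3).
So x^2 + 3x - 208 = (x - 13)(x + 16) = 0
Setting each factor to zero: x = 13 or x = -16

x = -16, x = 13


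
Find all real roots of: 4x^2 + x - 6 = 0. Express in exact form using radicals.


Using the quadratic formula: x = (-b ± sqrt(b^2 - 4ac)) / (2a)
Here a = 4, b = 1, c = -6
Discriminant = b^2 - 4ac = 1^2 - 4(4)(-6) = 1 + 96 = 97
Since discriminant = 97 > 0, there are two real roots.
x = (-1 ± sqrt(97)) / 8
Numerically: x ≈ 1.1061 or x ≈ -1.3561

x = (-1 + sqrt(97)) / 8 or x = (-1 - sqrt(97)) / 8


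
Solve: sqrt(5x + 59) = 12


Square both sides: 5x + 59 = 12^2 = 144
5x = 144 - 59 = 85
x = 17
Check: sqrt(5*17 + 59) = sqrt(144) = 12 ✓

x = 17


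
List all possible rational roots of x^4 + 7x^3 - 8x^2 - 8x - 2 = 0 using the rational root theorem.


Rational root theorem: possible roots are ±p/q where:
  p divides the constant term (-2): p ∈ {1, 2}
  q divides the leading coefficient (1): q ∈ {1}

All possible rational roots: -2, -1, 1, 2

-2, -1, 1, 2


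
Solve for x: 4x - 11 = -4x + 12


Starting with: 4x - 11 = -4x + 12
Move all x terms to left: (4 + 4)x = 12 + 11
Simplify: 8x = 23
Divide both sides by 8: x = 23/8

x = 23/8


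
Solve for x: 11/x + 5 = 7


Subtract 5 from both sides: 11/x = 2
Multiply both sides by x: 11 = 2 * x
Divide by 2: x = 11/2

x = 11/2


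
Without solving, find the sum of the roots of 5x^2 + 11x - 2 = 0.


By Vieta's formulas for ax^2 + bx + c = 0:
  Sum of roots = -b/a
  Product of roots = c/a

Here a = 5, b = 11, c = -2
Sum = -(11)/5 = -11/5
Product = -2/5 = -2/5

Sum = -11/5


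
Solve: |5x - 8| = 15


An absolute value equation |expr| = 15 gives two cases:
Case 1: 5x - 8 = 15
  5x = 23, so x = 23/5
Case 2: 5x - 8 = -15
  5x = -7, so x = -7/5

x = -7/5, x = 23/5


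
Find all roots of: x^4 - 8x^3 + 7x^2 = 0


The lowest-degree term is x^2, so x = 0 is a root with multiplicity 2. Factor out x^2:
  x^2 - 8x + 7 = 0
Solve the quadratic x^2 - 8x + 7 = 0: discriminant = (-8)^2 - 4(1)(7) = 64 - 28 = 36.
sqrt(36) = 6, so x = (8 ± 6)/2: x = 7 or x = 1.
Collecting all roots found:

x = 0 (multiplicity 2), x = 1, x = 7


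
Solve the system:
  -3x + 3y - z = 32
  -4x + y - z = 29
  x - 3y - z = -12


Using Cramer's rule. Expand each determinant along the first row.
D  = (-3)*[1*(-1) - (-1)*(-3)] - 3*[(-4)*(-1) - (-1)*1] + (-1)*[(-4)*(-3) - 1*1]
  = (-3)*(-4) - 3*(5) + (-1)*(11) = -14
Dx = 32*[1*(-1) - (-1)*(-3)] - 3*[29*(-1) - (-1)*(-12)] + (-1)*[29*(-3) - 1*(-12)]
  = 32*(-4) - 3*(-41) + (-1)*(-75) = 70
Dy = (-3)*[29*(-1) - (-1)*(-12)] - 32*[(-4)*(-1) - (-1)*1] + (-1)*[(-4)*(-12) - 29*1]
  = (-3)*(-41) - 32*(5) + (-1)*(19) = -56
Dz = (-3)*[1*(-12) - 29*(-3)] - 3*[(-4)*(-12) - 29*1] + 32*[(-4)*(-3) - 1*1]
  = (-3)*(75) - 3*(19) + 32*(11) = 70
x = Dx/D = 70/-14 = -5, y = Dy/D = -56/-14 = 4, z = Dz/D = 70/-14 = -5
Check eq1: (-3)(-5) + (3)(4) + (-1)(-5) = 32 = 32 ✓
Check eq2: (-4)(-5) + (1)(4) + (-1)(-5) = 29 = 29 ✓
Check eq3: (1)(-5) + (-3)(4) + (-1)(-5) = -12 = -12 ✓

x = -5, y = 4, z = -5


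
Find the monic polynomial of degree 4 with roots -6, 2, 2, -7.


A monic polynomial with roots -6, 2, 2, -7 is:
p(x) = (x + 6)(x - 2)(x - 2)(x + 7)
After multiplying by (x + 6): x + 6
After multiplying by (x - 2): x^2 + 4x - 12
After multiplying by (x - 2): x^3 + 2x^2 - 20x + 24
After multiplying by (x + 7): x^4 + 9x^3 - 6x^2 - 116x + 168

x^4 + 9x^3 - 6x^2 - 116x + 168


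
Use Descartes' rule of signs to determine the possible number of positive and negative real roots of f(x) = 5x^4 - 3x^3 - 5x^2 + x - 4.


Descartes' rule of signs:

For positive roots, count sign changes in f(x) = 5x^4 - 3x^3 - 5x^2 + x - 4:
Signs of coefficients: +, -, -, +, -
Number of sign changes: 3
Possible positive real roots: 3, 1

For negative roots, examine f(-x) = 5x^4 + 3x^3 - 5x^2 - x - 4:
Signs of coefficients: +, +, -, -, -
Number of sign changes: 1
Possible negative real roots: 1

Positive roots: 3 or 1; Negative roots: 1


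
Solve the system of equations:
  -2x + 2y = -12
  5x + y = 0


Using Cramer's rule:
Determinant D = (-2)(1) - (5)(2) = -2 - 10 = -12
Dx = (-12)(1) - (0)(2) = -12 - 0 = -12
Dy = (-2)(0) - (5)(-12) = 0 + 60 = 60
x = Dx/D = -12/-12 = 1
y = Dy/D = 60/-12 = -5

x = 1, y = -5


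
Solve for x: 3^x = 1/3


Express both sides with the same base.
1/3 = 3^(-1)
Since the bases match: x = -1

x = -1


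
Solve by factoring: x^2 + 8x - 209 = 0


We need two numbers that multiply to -209 and add to 8.
Those numbers are 19 and -11 (since 19 * (-11) = -209 and 19 + (-11) = 8).
So x^2 + 8x - 209 = (x + 19)(x - 11) = 0
Setting each factor to zero: x = -19 or x = 11

x = -19, x = 11


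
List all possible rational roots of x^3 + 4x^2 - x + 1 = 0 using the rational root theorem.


Rational root theorem: possible roots are ±p/q where:
  p divides the constant term (1): p ∈ {1}
  q divides the leading coefficient (1): q ∈ {1}

All possible rational roots: -1, 1

-1, 1


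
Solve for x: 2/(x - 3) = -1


Multiply both sides by (x - 3): 2 = -1(x - 3)
Distribute: 2 = -x + 3
-x = 2 - 3 = -1
x = 1

x = 1


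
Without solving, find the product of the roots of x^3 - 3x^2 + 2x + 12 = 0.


By Vieta's formulas for x^3 + bx^2 + cx + d = 0:
  r1 + r2 + r3 = -b/a = 3
  r1*r2 + r1*r3 + r2*r3 = c/a = 2
  r1*r2*r3 = -d/a = -12


Product = -12


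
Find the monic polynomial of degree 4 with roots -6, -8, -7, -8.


A monic polynomial with roots -6, -8, -7, -8 is:
p(x) = (x + 6)(x + 8)(x + 7)(x + 8)
After multiplying by (x + 6): x + 6
After multiplying by (x + 8): x^2 + 14x + 48
After multiplying by (x + 7): x^3 + 21x^2 + 146x + 336
After multiplying by (x + 8): x^4 + 29x^3 + 314x^2 + 1504x + 2688

x^4 + 29x^3 + 314x^2 + 1504x + 2688


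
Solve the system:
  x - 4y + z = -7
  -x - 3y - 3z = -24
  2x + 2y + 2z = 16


Using Cramer's rule. Expand each determinant along the first row.
D  = 1*[(-3)*2 - (-3)*2] - (-4)*[(-1)*2 - (-3)*2] + 1*[(-1)*2 - (-3)*2]
  = 1*(0) - (-4)*(4) + 1*(4) = 20
Dx = (-7)*[(-3)*2 - (-3)*2] - (-4)*[(-24)*2 - (-3)*16] + 1*[(-24)*2 - (-3)*16]
  = (-7)*(0) - (-4)*(0) + 1*(0) = 0
Dy = 1*[(-24)*2 - (-3)*16] - (-7)*[(-1)*2 - (-3)*2] + 1*[(-1)*16 - (-24)*2]
  = 1*(0) - (-7)*(4) + 1*(32) = 60
Dz = 1*[(-3)*16 - (-24)*2] - (-4)*[(-1)*16 - (-24)*2] + (-7)*[(-1)*2 - (-3)*2]
  = 1*(0) - (-4)*(32) + (-7)*(4) = 100
x = Dx/D = 0/20 = 0, y = Dy/D = 60/20 = 3, z = Dz/D = 100/20 = 5
Check eq1: (1)(0) + (-4)(3) + (1)(5) = -7 = -7 ✓
Check eq2: (-1)(0) + (-3)(3) + (-3)(5) = -24 = -24 ✓
Check eq3: (2)(0) + (2)(3) + (2)(5) = 16 = 16 ✓

x = 0, y = 3, z = 5


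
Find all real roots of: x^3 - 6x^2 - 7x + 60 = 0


Let p(x) = x^3 - 6x^2 - 7x + 60. By the rational root theorem (leading coefficient 1), any rational root is an integer divisor of 60: try ±1, ±2, ... in turn.
Test x = 1: value = 48 ≠ 0.
Test x = -1: value = 60 ≠ 0.
Test x = 2: value = 30 ≠ 0.
Test x = -2: value = 42 ≠ 0.
Test x = 3: value = 12 ≠ 0.
Test x = -3: value = 0 ✓, so (x + 3) is a factor.
Synthetic division by (x + 3): bring down 1; 1(-3) - 6 = -9; (-9)(-3) - 7 = 20; 20(-3) + 60 = 0 → quotient x^2 - 9x + 20, remainder 0.
Solve the quadratic x^2 - 9x + 20 = 0: discriminant = (-9)^2 - 4(1)(20) = 81 - 80 = 1.
sqrt(1) = 1, so x = (9 ± 1)/2: x = 5 or x = 4.

x = -3, x = 4, x = 5


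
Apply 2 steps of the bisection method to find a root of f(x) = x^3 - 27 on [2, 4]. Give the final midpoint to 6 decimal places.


f(x) = x^3 - 27
f(2) = -19 < 0
f(4) = 37 > 0

Step 1: midpoint = (2.000000 + 4.000000)/2 = 3.000000
  f(3.000000) = 0.000000
  f(mid) = 0, exact root found!

midpoint = 3.000000


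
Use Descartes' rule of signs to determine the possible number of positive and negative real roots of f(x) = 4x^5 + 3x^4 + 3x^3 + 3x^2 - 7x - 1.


Descartes' rule of signs:

For positive roots, count sign changes in f(x) = 4x^5 + 3x^4 + 3x^3 + 3x^2 - 7x - 1:
Signs of coefficients: +, +, +, +, -, -
Number of sign changes: 1
Possible positive real roots: 1

For negative roots, examine f(-x) = -4x^5 + 3x^4 - 3x^3 + 3x^2 + 7x - 1:
Signs of coefficients: -, +, -, +, +, -
Number of sign changes: 4
Possible negative real roots: 4, 2, 0

Positive roots: 1; Negative roots: 4 or 2 or 0


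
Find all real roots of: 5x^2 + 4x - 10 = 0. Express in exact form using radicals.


Using the quadratic formula: x = (-b ± sqrt(b^2 - 4ac)) / (2a)
Here a = 5, b = 4, c = -10
Discriminant = b^2 - 4ac = 4^2 - 4(5)(-10) = 16 + 200 = 216
Since discriminant = 216 > 0, there are two real roots.
x = (-4 ± 6*sqrt(6)) / 10
Simplifying: x = (-2 ± 3*sqrt(6)) / 5
Numerically: x ≈ 1.0697 or x ≈ -1.8697

x = (-2 + 3*sqrt(6)) / 5 or x = (-2 - 3*sqrt(6)) / 5


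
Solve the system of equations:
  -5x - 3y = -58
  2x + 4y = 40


Using Cramer's rule:
Determinant D = (-5)(4) - (2)(-3) = -20 + 6 = -14
Dx = (-58)(4) - (40)(-3) = -232 + 120 = -112
Dy = (-5)(40) - (2)(-58) = -200 + 116 = -84
x = Dx/D = -112/-14 = 8
y = Dy/D = -84/-14 = 6

x = 8, y = 6


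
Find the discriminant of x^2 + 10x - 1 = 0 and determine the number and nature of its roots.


For ax^2 + bx + c = 0, discriminant D = b^2 - 4ac
Here a = 1, b = 10, c = -1
D = (10)^2 - 4(1)(-1) = 100 + 4 = 104

D = 104 > 0 but not a perfect square
The equation has 2 distinct real irrational roots.

Discriminant = 104, 2 distinct real irrational roots


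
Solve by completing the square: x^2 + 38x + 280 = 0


Start: x^2 + 38x + 280 = 0
Move constant: x^2 + 38x = -280
Half of 38 is 19, squared is 361
Add 361 to both sides: x^2 + 38x + 361 = 81
(x + 19)^2 = 81
x + 19 = ±9
x = -19 + 9 = -10 or x = -19 - 9 = -28

x = -28, x = -10


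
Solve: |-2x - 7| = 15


An absolute value equation |expr| = 15 gives two cases:
Case 1: -2x - 7 = 15
  -2x = 22, so x = -11
Case 2: -2x - 7 = -15
  -2x = -8, so x = 4

x = -11, x = 4


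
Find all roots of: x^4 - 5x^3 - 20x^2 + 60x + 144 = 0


Let p(x) = x^4 - 5x^3 - 20x^2 + 60x + 144. By the rational root theorem (leading coefficient 1), any rational root is an integer divisor of 144: try ±1, ±2, ... in turn.
Test x = 1: value = 180 ≠ 0.
Test x = -1: value = 70 ≠ 0.
Test x = 2: value = 160 ≠ 0.
Test x = -2: value = 0 ✓, so (x + 2) is a factor.
Synthetic division by (x + 2): bring down 1; 1(-2) - 5 = -7; (-7)(-2) - 20 = -6; (-6)(-2) + 60 = 72; 72(-2) + 144 = 0 → quotient x^3 - 7x^2 - 6x + 72, remainder 0.
Continue with the quotient x^3 - 7x^2 - 6x + 72 (candidates must divide 72; re-test x = -2 first in case it repeats).
Test x = -2: value = 48 ≠ 0.
Test x = 3: value = 18 ≠ 0.
Test x = -3: value = 0 ✓, so (x + 3) is a factor.
Synthetic division by (x + 3): bring down 1; 1(-3) - 7 = -10; (-10)(-3) - 6 = 24; 24(-3) + 72 = 0 → quotient x^2 - 10x + 24, remainder 0.
Solve the quadratic x^2 - 10x + 24 = 0: discriminant = (-10)^2 - 4(1)(24) = 100 - 96 = 4.
sqrt(4) = 2, so x = (10 ± 2)/2: x = 6 or x = 4.
Collecting all roots found:

x = -3, x = -2, x = 4, x = 6


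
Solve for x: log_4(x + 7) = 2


Convert to exponential form: x + 7 = 4^2 = 16
x = 16 - 7 = 9
Check: log_4(9 + 7) = log_4(16) = log_4(16) = 2 ✓

x = 9


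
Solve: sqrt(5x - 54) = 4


Square both sides: 5x - 54 = 4^2 = 16
5x = 16 + 54 = 70
x = 14
Check: sqrt(5*14 - 54) = sqrt(16) = 4 ✓

x = 14


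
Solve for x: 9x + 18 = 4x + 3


Starting with: 9x + 18 = 4x + 3
Move all x terms to left: (9 - 4)x = 3 - 18
Simplify: 5x = -15
Divide both sides by 5: x = -3

x = -3


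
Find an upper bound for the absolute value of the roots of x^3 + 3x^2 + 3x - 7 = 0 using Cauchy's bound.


Cauchy's bound: all roots r satisfy |r| <= 1 + max(|a_i/a_n|) for i = 0,...,n-1
where a_n is the leading coefficient.

Coefficients: [1, 3, 3, -7]
Leading coefficient a_n = 1
Ratios |a_i/a_n|: 3, 3, 7
Maximum ratio: 7
Cauchy's bound: |r| <= 1 + 7 = 8

Upper bound = 8


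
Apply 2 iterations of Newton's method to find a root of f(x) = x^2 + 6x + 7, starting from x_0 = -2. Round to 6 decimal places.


Newton's method: x_(n+1) = x_n - f(x_n)/f'(x_n)
f(x) = x^2 + 6x + 7
f'(x) = 2x + 6

Iteration 1:
  f(-2.000000) = -1.000000
  f'(-2.000000) = 2.000000
  x_1 = -2.000000 - (-1.000000)/(2.000000) = -1.500000

Iteration 2:
  f(-1.500000) = 0.250000
  f'(-1.500000) = 3.000000
  x_2 = -1.500000 - (0.250000)/(3.000000) = -1.583333

x_2 = -1.583333


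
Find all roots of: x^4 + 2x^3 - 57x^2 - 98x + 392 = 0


Let p(x) = x^4 + 2x^3 - 57x^2 - 98x + 392. By the rational root theorem (leading coefficient 1), any rational root is an integer divisor of 392: try ±1, ±2, ... in turn.
Test x = 1: value = 240 ≠ 0.
Test x = -1: value = 432 ≠ 0.
Test x = 2: value = 0 ✓, so (x - 2) is a factor.
Synthetic division by (x - 2): bring down 1; 1(2) + 2 = 4; 4(2) - 57 = -49; (-49)(2) - 98 = -196; (-196)(2) + 392 = 0 → quotient x^3 + 4x^2 - 49x - 196, remainder 0.
Continue with the quotient x^3 + 4x^2 - 49x - 196 (candidates must divide 196; re-test x = 2 first in case it repeats).
Test x = 2: value = -270 ≠ 0.
Test x = -2: value = -90 ≠ 0.
Test x = 4: value = -264 ≠ 0.
Test x = -4: value = 0 ✓, so (x + 4) is a factor.
Synthetic division by (x + 4): bring down 1; 1(-4) + 4 = 0; 0(-4) - 49 = -49; (-49)(-4) - 196 = 0 → quotient x^2 - 49, remainder 0.
Solve the quadratic x^2 - 49 = 0: discriminant = 0^2 - 4(1)(-49) = 0 + 196 = 196.
sqrt(196) = 14, so x = (0 ± 14)/2: x = 7 or x = -7.
Collecting all roots found:

x = -7, x = -4, x = 2, x = 7


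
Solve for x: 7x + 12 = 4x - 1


Starting with: 7x + 12 = 4x - 1
Move all x terms to left: (7 - 4)x = -1 - 12
Simplify: 3x = -13
Divide both sides by 3: x = -13/3

x = -13/3


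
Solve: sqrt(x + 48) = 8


Square both sides: x + 48 = 8^2 = 64
x = 64 - 48 = 16
x = 16
Check: sqrt(1*16 + 48) = sqrt(64) = 8 ✓

x = 16


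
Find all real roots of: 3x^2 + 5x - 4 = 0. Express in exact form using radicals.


Using the quadratic formula: x = (-b ± sqrt(b^2 - 4ac)) / (2a)
Here a = 3, b = 5, c = -4
Discriminant = b^2 - 4ac = 5^2 - 4(3)(-4) = 25 + 48 = 73
Since discriminant = 73 > 0, there are two real roots.
x = (-5 ± sqrt(73)) / 6
Numerically: x ≈ 0.5907 or x ≈ -2.2573

x = (-5 + sqrt(73)) / 6 or x = (-5 - sqrt(73)) / 6


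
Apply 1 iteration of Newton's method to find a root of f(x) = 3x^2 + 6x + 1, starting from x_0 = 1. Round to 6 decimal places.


Newton's method: x_(n+1) = x_n - f(x_n)/f'(x_n)
f(x) = 3x^2 + 6x + 1
f'(x) = 6x + 6

Iteration 1:
  f(1.000000) = 10.000000
  f'(1.000000) = 12.000000
  x_1 = 1.000000 - (10.000000)/(12.000000) = 0.166667

x_1 = 0.166667


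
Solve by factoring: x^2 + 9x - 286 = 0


We need two numbers that multiply to -286 and add to 9.
Those numbers are -13 and 22 (since (-13) * 22 = -286 and (-13) + 22 = 9).
So x^2 + 9x - 286 = (x - 13)(x + 22) = 0
Setting each factor to zero: x = 13 or x = -22

x = -22, x = 13


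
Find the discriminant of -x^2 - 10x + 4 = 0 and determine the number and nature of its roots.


For ax^2 + bx + c = 0, discriminant D = b^2 - 4ac
Here a = -1, b = -10, c = 4
D = (-10)^2 - 4(-1)(4) = 100 + 16 = 116

D = 116 > 0 but not a perfect square
The equation has 2 distinct real irrational roots.

Discriminant = 116, 2 distinct real irrational roots


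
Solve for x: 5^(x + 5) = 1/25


Express both sides with the same base.
1/25 = 5^(-2)
Since the bases match, equate exponents: x + 5 = -2
So x = -2 - (5) = -7

x = -7


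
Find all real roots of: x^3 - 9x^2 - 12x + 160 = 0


Let p(x) = x^3 - 9x^2 - 12x + 160. By the rational root theorem (leading coefficient 1), any rational root is an integer divisor of 160: try ±1, ±2, ... in turn.
Test x = 1: value = 140 ≠ 0.
Test x = -1: value = 162 ≠ 0.
Test x = 2: value = 108 ≠ 0.
Test x = -2: value = 140 ≠ 0.
Test x = 4: value = 32 ≠ 0.
Test x = -4: value = 0 ✓, so (x + 4) is a factor.
Synthetic division by (x + 4): bring down 1; 1(-4) - 9 = -13; (-13)(-4) - 12 = 40; 40(-4) + 160 = 0 → quotient x^2 - 13x + 40, remainder 0.
Solve the quadratic x^2 - 13x + 40 = 0: discriminant = (-13)^2 - 4(1)(40) = 169 - 160 = 9.
sqrt(9) = 3, so x = (13 ± 3)/2: x = 8 or x = 5.

x = -4, x = 5, x = 8


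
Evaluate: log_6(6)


We need the exponent such that 6^? = 6
6^1 = 6
Therefore log_6(6) = 1

1


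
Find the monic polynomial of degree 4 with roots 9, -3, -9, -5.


A monic polynomial with roots 9, -3, -9, -5 is:
p(x) = (x - 9)(x + 3)(x + 9)(x + 5)
After multiplying by (x - 9): x - 9
After multiplying by (x + 3): x^2 - 6x - 27
After multiplying by (x + 9): x^3 + 3x^2 - 81x - 243
After multiplying by (x + 5): x^4 + 8x^3 - 66x^2 - 648x - 1215

x^4 + 8x^3 - 66x^2 - 648x - 1215


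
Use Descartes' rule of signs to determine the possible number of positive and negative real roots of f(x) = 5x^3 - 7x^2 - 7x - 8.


Descartes' rule of signs:

For positive roots, count sign changes in f(x) = 5x^3 - 7x^2 - 7x - 8:
Signs of coefficients: +, -, -, -
Number of sign changes: 1
Possible positive real roots: 1

For negative roots, examine f(-x) = -5x^3 - 7x^2 + 7x - 8:
Signs of coefficients: -, -, +, -
Number of sign changes: 2
Possible negative real roots: 2, 0

Positive roots: 1; Negative roots: 2 or 0


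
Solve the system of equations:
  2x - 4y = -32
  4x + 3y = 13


Using Cramer's rule:
Determinant D = (2)(3) - (4)(-4) = 6 + 16 = 22
Dx = (-32)(3) - (13)(-4) = -96 + 52 = -44
Dy = (2)(13) - (4)(-32) = 26 + 128 = 154
x = Dx/D = -44/22 = -2
y = Dy/D = 154/22 = 7

x = -2, y = 7


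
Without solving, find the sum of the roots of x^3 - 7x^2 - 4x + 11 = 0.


By Vieta's formulas for x^3 + bx^2 + cx + d = 0:
  r1 + r2 + r3 = -b/a = 7
  r1*r2 + r1*r3 + r2*r3 = c/a = -4
  r1*r2*r3 = -d/a = -11


Sum = 7


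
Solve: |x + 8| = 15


An absolute value equation |expr| = 15 gives two cases:
Case 1: x + 8 = 15
  x = 7, so x = 7
Case 2: x + 8 = -15
  x = -23, so x = -23

x = -23, x = 7


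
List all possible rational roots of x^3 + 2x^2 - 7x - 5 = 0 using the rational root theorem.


Rational root theorem: possible roots are ±p/q where:
  p divides the constant term (-5): p ∈ {1, 5}
  q divides the leading coefficient (1): q ∈ {1}

All possible rational roots: -5, -1, 1, 5

-5, -1, 1, 5


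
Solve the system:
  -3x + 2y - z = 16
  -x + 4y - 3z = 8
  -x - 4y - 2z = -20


Using Cramer's rule. Expand each determinant along the first row.
D  = (-3)*[4*(-2) - (-3)*(-4)] - 2*[(-1)*(-2) - (-3)*(-1)] + (-1)*[(-1)*(-4) - 4*(-1)]
  = (-3)*(-20) - 2*(-1) + (-1)*(8) = 54
Dx = 16*[4*(-2) - (-3)*(-4)] - 2*[8*(-2) - (-3)*(-20)] + (-1)*[8*(-4) - 4*(-20)]
  = 16*(-20) - 2*(-76) + (-1)*(48) = -216
Dy = (-3)*[8*(-2) - (-3)*(-20)] - 16*[(-1)*(-2) - (-3)*(-1)] + (-1)*[(-1)*(-20) - 8*(-1)]
  = (-3)*(-76) - 16*(-1) + (-1)*(28) = 216
Dz = (-3)*[4*(-20) - 8*(-4)] - 2*[(-1)*(-20) - 8*(-1)] + 16*[(-1)*(-4) - 4*(-1)]
  = (-3)*(-48) - 2*(28) + 16*(8) = 216
x = Dx/D = -216/54 = -4, y = Dy/D = 216/54 = 4, z = Dz/D = 216/54 = 4
Check eq1: (-3)(-4) + (2)(4) + (-1)(4) = 16 = 16 ✓
Check eq2: (-1)(-4) + (4)(4) + (-3)(4) = 8 = 8 ✓
Check eq3: (-1)(-4) + (-4)(4) + (-2)(4) = -20 = -20 ✓

x = -4, y = 4, z = 4


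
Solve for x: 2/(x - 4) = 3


Multiply both sides by (x - 4): 2 = 3(x - 4)
Distribute: 2 = 3x - 12
3x = 2 + 12 = 14
x = 14/3

x = 14/3


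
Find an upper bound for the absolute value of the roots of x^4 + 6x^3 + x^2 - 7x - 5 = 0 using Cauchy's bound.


Cauchy's bound: all roots r satisfy |r| <= 1 + max(|a_i/a_n|) for i = 0,...,n-1
where a_n is the leading coefficient.

Coefficients: [1, 6, 1, -7, -5]
Leading coefficient a_n = 1
Ratios |a_i/a_n|: 6, 1, 7, 5
Maximum ratio: 7
Cauchy's bound: |r| <= 1 + 7 = 8

Upper bound = 8


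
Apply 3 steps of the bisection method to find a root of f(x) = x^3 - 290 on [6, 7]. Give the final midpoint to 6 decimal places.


f(x) = x^3 - 290
f(6) = -74 < 0
f(7) = 53 > 0

Step 1: midpoint = (6.000000 + 7.000000)/2 = 6.500000
  f(6.500000) = -15.375000
  f(mid) < 0, so root is in [6.500000, 7.000000]

Step 2: midpoint = (6.500000 + 7.000000)/2 = 6.750000
  f(6.750000) = 17.546875
  f(mid) > 0, so root is in [6.500000, 6.750000]

Step 3: midpoint = (6.500000 + 6.750000)/2 = 6.625000
  f(6.625000) = 0.775391
  f(mid) > 0, so root is in [6.500000, 6.625000]

midpoint = 6.625000


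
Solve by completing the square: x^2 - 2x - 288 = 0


Start: x^2 - 2x - 288 = 0
Move constant: x^2 - 2x = 288
Half of -2 is -1, squared is 1
Add 1 to both sides: x^2 - 2x + 1 = 289
(x - 1)^2 = 289
x - 1 = ±17
x = 1 + 17 = 18 or x = 1 - 17 = -16

x = -16, x = 18


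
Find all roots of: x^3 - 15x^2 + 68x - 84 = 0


Let p(x) = x^3 - 15x^2 + 68x - 84. By the rational root theorem (leading coefficient 1), any rational root is an integer divisor of 84: try ±1, ±2, ... in turn.
Test x = 1: value = -30 ≠ 0.
Test x = -1: value = -168 ≠ 0.
Test x = 2: value = 0 ✓, so (x - 2) is a factor.
Synthetic division by (x - 2): bring down 1; 1(2) - 15 = -13; (-13)(2) + 68 = 42; 42(2) - 84 = 0 → quotient x^2 - 13x + 42, remainder 0.
Solve the quadratic x^2 - 13x + 42 = 0: discriminant = (-13)^2 - 4(1)(42) = 169 - 168 = 1.
sqrt(1) = 1, so x = (13 ± 1)/2: x = 7 or x = 6.
Collecting all roots found:

x = 2, x = 6, x = 7


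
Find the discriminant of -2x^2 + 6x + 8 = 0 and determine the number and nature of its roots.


For ax^2 + bx + c = 0, discriminant D = b^2 - 4ac
Here a = -2, b = 6, c = 8
D = (6)^2 - 4(-2)(8) = 36 + 64 = 100

D = 100 > 0 and is a perfect square (sqrt = 10)
The equation has 2 distinct real rational roots.

Discriminant = 100, 2 distinct real rational roots
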